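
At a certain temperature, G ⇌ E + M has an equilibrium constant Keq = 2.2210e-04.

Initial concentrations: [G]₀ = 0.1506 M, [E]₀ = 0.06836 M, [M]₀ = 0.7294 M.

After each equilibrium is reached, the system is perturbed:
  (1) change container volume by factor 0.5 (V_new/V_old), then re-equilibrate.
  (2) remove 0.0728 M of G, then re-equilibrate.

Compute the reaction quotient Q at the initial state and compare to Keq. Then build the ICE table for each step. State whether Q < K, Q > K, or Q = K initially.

Q₀ = 0.3311 vs Keq = 2.2210e-04 ⇒ Q>K, reverse
Step 1:
                  G         E         M
  init       0.1506   0.06836    0.7294
  Δ         0.06829  -0.06829  -0.06829
  eq         0.2189 7.3535e-05    0.6611
  solve Keq expr → x = -0.06829; check Q = 2.2210e-04
Then change container volume by factor 0.5 (V_new/V_old).
Step 2:
                  G         E         M
  init       0.4378 1.4707e-04     1.322
  Δ       7.3518e-05 -7.3518e-05 -7.3518e-05
  eq         0.4378 7.3551e-05     1.322
  solve Keq expr → x = -7.3518e-05; check Q = 2.2210e-04
Then remove 0.0728 M of G.
Step 3:
                  G         E         M
  init        0.365 7.3551e-05     1.322
  Δ       1.2227e-05 -1.2227e-05 -1.2227e-05
  eq         0.3651 6.1324e-05     1.322
  solve Keq expr → x = -1.2227e-05; check Q = 2.2210e-04

Q₀ = 0.3311; Q > K (proceeds reverse)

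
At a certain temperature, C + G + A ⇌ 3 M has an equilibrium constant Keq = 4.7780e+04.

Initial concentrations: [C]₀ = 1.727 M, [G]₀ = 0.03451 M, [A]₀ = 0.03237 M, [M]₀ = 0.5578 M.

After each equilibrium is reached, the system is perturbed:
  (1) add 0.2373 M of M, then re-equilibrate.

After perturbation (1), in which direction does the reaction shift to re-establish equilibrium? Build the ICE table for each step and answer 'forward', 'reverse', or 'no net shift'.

Q₀ = 89.96 vs Keq = 4.7780e+04 ⇒ Q<K, forward
Step 1:
                   C          G          A          M
  I            1.727    0.03451    0.03237     0.5578
  C          -0.0313    -0.0313    -0.0313    0.09391
  E            1.696   0.003206   0.001066     0.6517
  solve Keq expr → x = 0.0313; check Q = 4.7780e+04
Then add 0.2373 M of M.
Step 2:
                   C          G          A          M
  I            1.696   0.003206   0.001066      0.889
  C       9.8294e-04 9.8294e-04 9.8294e-04  -0.002949
  E            1.697   0.004189   0.002049     0.8861
  solve Keq expr → x = -9.8294e-04; check Q = 4.7780e+04

Direction: reverse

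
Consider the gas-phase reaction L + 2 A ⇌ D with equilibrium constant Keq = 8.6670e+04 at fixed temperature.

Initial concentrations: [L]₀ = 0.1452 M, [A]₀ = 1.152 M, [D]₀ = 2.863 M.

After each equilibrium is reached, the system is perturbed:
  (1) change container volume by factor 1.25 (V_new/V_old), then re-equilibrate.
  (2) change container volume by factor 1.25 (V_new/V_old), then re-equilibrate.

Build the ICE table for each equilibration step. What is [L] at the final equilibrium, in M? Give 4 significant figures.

Q₀ = 14.86 vs Keq = 8.6670e+04 ⇒ Q<K, forward
Step 1:
                    L           A           D
  init         0.1452       1.152       2.863
  Δ           -0.1452     -0.2903      0.1452
  eq       4.6744e-05      0.8617       3.008
  solve Keq expr → x = 0.1452; check Q = 8.6670e+04
Then change container volume by factor 1.25 (V_new/V_old).
Step 2:
                    L           A           D
  init     3.7395e-05      0.6894       2.407
  Δ        2.1027e-05  4.2054e-05 -2.1027e-05
  eq       5.8422e-05      0.6894       2.407
  solve Keq expr → x = -2.1027e-05; check Q = 8.6670e+04
Then change container volume by factor 1.25 (V_new/V_old).
Step 3:
                    L           A           D
  init     4.6738e-05      0.5515       1.925
  Δ        2.6275e-05  5.2550e-05 -2.6275e-05
  eq       7.3013e-05      0.5516       1.925
  solve Keq expr → x = -2.6275e-05; check Q = 8.6670e+04

[L]_eq = 7.3013e-05 M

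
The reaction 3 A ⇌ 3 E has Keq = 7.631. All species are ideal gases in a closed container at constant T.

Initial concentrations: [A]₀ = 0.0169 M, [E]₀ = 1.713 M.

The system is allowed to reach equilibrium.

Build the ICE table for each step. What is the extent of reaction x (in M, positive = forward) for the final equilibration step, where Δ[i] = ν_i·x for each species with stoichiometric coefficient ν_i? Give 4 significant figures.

Q₀ = 1.0414e+06 vs Keq = 7.631 ⇒ Q>K, reverse
Step 1:
                    A           E
  init         0.0169       1.713
  Δ            0.5658     -0.5658
  eq           0.5827       1.147
  solve Keq expr → x = -0.1886; check Q = 7.631

x = -0.1886 M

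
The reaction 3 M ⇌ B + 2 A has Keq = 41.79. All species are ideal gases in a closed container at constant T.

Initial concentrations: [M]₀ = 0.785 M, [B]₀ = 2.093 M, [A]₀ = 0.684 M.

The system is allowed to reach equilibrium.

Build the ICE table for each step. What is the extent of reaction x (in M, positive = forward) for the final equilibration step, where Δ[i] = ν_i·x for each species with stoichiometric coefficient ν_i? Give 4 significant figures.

Q₀ = 2.024 vs Keq = 41.79 ⇒ Q<K, forward
Step 1:
                    M           B           A
  init          0.785       2.093       0.684
  Δ           -0.4178      0.1393      0.2786
  eq           0.3672       2.232      0.9626
  solve Keq expr → x = 0.1393; check Q = 41.79

x = 0.1393 M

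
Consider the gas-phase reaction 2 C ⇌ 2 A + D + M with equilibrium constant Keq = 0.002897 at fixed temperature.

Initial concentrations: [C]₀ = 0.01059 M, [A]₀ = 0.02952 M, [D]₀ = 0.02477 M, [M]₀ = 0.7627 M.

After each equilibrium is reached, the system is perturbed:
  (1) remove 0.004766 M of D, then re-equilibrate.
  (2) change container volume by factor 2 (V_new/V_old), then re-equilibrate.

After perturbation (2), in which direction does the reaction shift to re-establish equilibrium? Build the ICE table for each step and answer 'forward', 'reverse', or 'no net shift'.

Direction: forward

Q₀ = 0.1468 vs Keq = 0.002897 ⇒ Q>K, reverse
Step 1:
                   C          A          D          M
  Initial    0.01059    0.02952    0.02477     0.7627
  Change     0.01648   -0.01648  -0.008238  -0.008238
  Equil      0.02707    0.01304    0.01653     0.7545
  solve Keq expr → x = -0.008238; check Q = 0.002897
Then remove 0.004766 M of D.
Step 2:
                   C          A          D          M
  Initial    0.02707    0.01304    0.01177     0.7545
  Change   -0.001288   0.001288 6.4418e-04 6.4418e-04
  Equil      0.02578    0.01433    0.01241     0.7551
  solve Keq expr → x = 6.4418e-04; check Q = 0.002897
Then change container volume by factor 2 (V_new/V_old).
Step 3:
                   C          A          D          M
  Initial    0.01289   0.007166   0.006205     0.3776
  Change   -0.002864   0.002864   0.001432   0.001432
  Equil      0.01003    0.01003   0.007637      0.379
  solve Keq expr → x = 0.001432; check Q = 0.002897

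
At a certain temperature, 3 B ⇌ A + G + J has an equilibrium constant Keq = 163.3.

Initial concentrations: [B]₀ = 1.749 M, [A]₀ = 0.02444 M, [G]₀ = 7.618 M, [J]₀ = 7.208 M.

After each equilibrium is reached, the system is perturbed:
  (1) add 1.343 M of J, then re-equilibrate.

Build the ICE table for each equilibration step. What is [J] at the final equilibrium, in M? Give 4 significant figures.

Q₀ = 0.2508 vs Keq = 163.3 ⇒ Q<K, forward
Step 1:
                    B           A           G           J
  Initial       1.749     0.02444       7.618       7.208
  Change       -1.207      0.4022      0.4022      0.4022
  Equil        0.5423      0.4267        8.02        7.61
  solve Keq expr → x = 0.4022; check Q = 163.3
Then add 1.343 M of J.
Step 2:
                    B           A           G           J
  Initial      0.5423      0.4267        8.02       8.953
  Change      0.02591   -0.008637   -0.008637   -0.008637
  Equil        0.5682       0.418       8.012       8.945
  solve Keq expr → x = -0.008637; check Q = 163.3

[J]_eq = 8.945 M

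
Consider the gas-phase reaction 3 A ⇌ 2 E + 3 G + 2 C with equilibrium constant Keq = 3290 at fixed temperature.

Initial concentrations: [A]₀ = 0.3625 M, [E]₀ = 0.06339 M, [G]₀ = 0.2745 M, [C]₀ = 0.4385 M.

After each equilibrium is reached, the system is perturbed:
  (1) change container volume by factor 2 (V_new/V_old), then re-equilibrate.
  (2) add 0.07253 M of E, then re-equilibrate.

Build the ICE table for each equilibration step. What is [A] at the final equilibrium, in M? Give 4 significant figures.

Q₀ = 3.3549e-04 vs Keq = 3290 ⇒ Q<K, forward
Step 1:
                  A         E         G         C
  init       0.3625   0.06339    0.2745    0.4385
  Δ         -0.3483    0.2322    0.3483    0.2322
  eq        0.01424    0.2956    0.6228    0.6707
  solve Keq expr → x = 0.1161; check Q = 3290
Then change container volume by factor 2 (V_new/V_old).
Step 2:
                  A         E         G         C
  init     0.007118    0.1478    0.3114    0.3353
  Δ       -0.004203  0.002802  0.004203  0.002802
  eq       0.002915    0.1506    0.3156    0.3381
  solve Keq expr → x = 0.001401; check Q = 3290
Then add 0.07253 M of E.
Step 3:
                  A         E         G         C
  init     0.002915    0.2231    0.3156    0.3381
  Δ       8.5264e-04 -5.6842e-04 -8.5264e-04 -5.6842e-04
  eq       0.003768    0.2225    0.3147    0.3376
  solve Keq expr → x = -2.8421e-04; check Q = 3290

[A]_eq = 0.003768 M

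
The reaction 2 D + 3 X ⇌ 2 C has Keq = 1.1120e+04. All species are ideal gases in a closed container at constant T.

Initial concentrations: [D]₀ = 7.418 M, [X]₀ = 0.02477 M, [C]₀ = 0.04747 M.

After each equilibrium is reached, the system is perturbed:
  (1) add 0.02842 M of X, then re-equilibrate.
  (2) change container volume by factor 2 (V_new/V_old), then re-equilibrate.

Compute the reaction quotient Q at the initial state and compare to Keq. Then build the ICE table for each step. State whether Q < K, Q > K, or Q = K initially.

Q₀ = 2.695 vs Keq = 1.1120e+04 ⇒ Q<K, forward
Step 1:
                  D         X         C
  Initial     7.418   0.02477   0.04747
  Change   -0.01527  -0.02291   0.01527
  Equil       7.403  0.001862   0.06274
  solve Keq expr → x = 0.007636; check Q = 1.1120e+04
Then add 0.02842 M of X.
Step 2:
                  D         X         C
  Initial     7.403   0.03028   0.06274
  Change   -0.01871  -0.02806   0.01871
  Equil       7.384   0.00222   0.08145
  solve Keq expr → x = 0.009354; check Q = 1.1120e+04
Then change container volume by factor 2 (V_new/V_old).
Step 3:
                  D         X         C
  Initial     3.692   0.00111   0.04072
  Change  7.2228e-04  0.001083 -7.2228e-04
  Equil       3.693  0.002193      0.04
  solve Keq expr → x = -3.6114e-04; check Q = 1.1120e+04

Q₀ = 2.695; Q < K (proceeds forward)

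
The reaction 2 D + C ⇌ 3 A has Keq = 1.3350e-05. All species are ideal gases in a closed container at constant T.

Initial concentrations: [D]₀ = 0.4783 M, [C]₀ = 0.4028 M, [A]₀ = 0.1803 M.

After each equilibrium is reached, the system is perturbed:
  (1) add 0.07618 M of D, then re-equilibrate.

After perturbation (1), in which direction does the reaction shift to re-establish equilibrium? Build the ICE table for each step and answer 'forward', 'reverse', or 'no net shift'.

Direction: forward

Q₀ = 0.06361 vs Keq = 1.3350e-05 ⇒ Q>K, reverse
Step 1:
                  D         C         A
  init       0.4783    0.4028    0.1803
  Δ          0.1116   0.05581   -0.1674
  eq         0.5899    0.4586   0.01287
  solve Keq expr → x = -0.05581; check Q = 1.3350e-05
Then add 0.07618 M of D.
Step 2:
                  D         C         A
  init       0.6661    0.4586   0.01287
  Δ       -7.1442e-04 -3.5721e-04  0.001072
  eq         0.6654    0.4583   0.01394
  solve Keq expr → x = 3.5721e-04; check Q = 1.3350e-05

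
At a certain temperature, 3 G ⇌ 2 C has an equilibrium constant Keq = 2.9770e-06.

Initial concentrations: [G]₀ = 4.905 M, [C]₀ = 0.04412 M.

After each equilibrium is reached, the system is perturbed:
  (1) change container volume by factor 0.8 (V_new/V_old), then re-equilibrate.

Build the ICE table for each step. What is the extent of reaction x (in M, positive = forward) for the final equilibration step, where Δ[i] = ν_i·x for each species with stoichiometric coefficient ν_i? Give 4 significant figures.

Q₀ = 1.6495e-05 vs Keq = 2.9770e-06 ⇒ Q>K, reverse
Step 1:
                    G           C
  I             4.905     0.04412
  C           0.03774    -0.02516
  E             4.943     0.01896
  solve Keq expr → x = -0.01258; check Q = 2.9770e-06
Then change container volume by factor 0.8 (V_new/V_old).
Step 2:
                    G           C
  I             6.178      0.0237
  C         -0.004156    0.002771
  E             6.174     0.02647
  solve Keq expr → x = 0.001385; check Q = 2.9770e-06

x = 0.001385 M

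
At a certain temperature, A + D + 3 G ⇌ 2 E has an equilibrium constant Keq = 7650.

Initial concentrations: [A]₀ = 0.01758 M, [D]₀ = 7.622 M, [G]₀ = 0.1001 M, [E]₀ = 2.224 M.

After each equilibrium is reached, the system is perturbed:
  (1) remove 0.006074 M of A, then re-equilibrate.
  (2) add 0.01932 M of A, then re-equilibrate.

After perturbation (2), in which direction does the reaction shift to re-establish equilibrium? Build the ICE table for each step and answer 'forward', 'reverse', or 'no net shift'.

Q₀ = 3.6803e+04 vs Keq = 7650 ⇒ Q>K, reverse
Step 1:
                   A          D          G          E
  init       0.01758      7.622     0.1001      2.224
  Δ          0.01305    0.01305    0.03915    -0.0261
  eq         0.03063      7.635     0.1393      2.198
  solve Keq expr → x = -0.01305; check Q = 7650
Then remove 0.006074 M of A.
Step 2:
                   A          D          G          E
  init       0.02456      7.635     0.1393      2.198
  Δ         0.002121   0.002121   0.006363  -0.004242
  eq         0.02668      7.637     0.1456      2.194
  solve Keq expr → x = -0.002121; check Q = 7650
Then add 0.01932 M of A.
Step 3:
                   A          D          G          E
  init         0.046      7.637     0.1456      2.194
  Δ        -0.005974  -0.005974   -0.01792    0.01195
  eq         0.04002      7.631     0.1277      2.206
  solve Keq expr → x = 0.005974; check Q = 7650

Direction: forward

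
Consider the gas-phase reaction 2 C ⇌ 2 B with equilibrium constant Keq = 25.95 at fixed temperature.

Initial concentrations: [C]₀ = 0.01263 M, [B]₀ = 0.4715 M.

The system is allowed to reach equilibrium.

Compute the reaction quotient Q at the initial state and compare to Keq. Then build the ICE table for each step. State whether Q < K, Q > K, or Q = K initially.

Q₀ = 1394; Q > K (proceeds reverse)

Q₀ = 1394 vs Keq = 25.95 ⇒ Q>K, reverse
Step 1:
                    C           B
  Initial     0.01263      0.4715
  Change      0.06681    -0.06681
  Equil       0.07944      0.4047
  solve Keq expr → x = -0.03341; check Q = 25.95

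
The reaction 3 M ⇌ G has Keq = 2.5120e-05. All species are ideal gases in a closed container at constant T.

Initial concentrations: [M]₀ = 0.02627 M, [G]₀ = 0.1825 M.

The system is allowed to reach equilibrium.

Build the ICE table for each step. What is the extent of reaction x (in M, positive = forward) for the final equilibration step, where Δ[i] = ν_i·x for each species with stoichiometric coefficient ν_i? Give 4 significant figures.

x = -0.1825 M

Q₀ = 1.0067e+04 vs Keq = 2.5120e-05 ⇒ Q>K, reverse
Step 1:
                  M         G
  Initial   0.02627    0.1825
  Change     0.5475   -0.1825
  Equil      0.5738 4.7446e-06
  solve Keq expr → x = -0.1825; check Q = 2.5120e-05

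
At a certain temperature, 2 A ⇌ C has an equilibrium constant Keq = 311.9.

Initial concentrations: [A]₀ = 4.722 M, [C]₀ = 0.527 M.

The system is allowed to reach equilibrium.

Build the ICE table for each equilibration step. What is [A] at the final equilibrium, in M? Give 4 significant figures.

Q₀ = 0.02364 vs Keq = 311.9 ⇒ Q<K, forward
Step 1:
                    A           C
  I             4.722       0.527
  C            -4.627       2.313
  E           0.09543        2.84
  solve Keq expr → x = 2.313; check Q = 311.9

[A]_eq = 0.09543 M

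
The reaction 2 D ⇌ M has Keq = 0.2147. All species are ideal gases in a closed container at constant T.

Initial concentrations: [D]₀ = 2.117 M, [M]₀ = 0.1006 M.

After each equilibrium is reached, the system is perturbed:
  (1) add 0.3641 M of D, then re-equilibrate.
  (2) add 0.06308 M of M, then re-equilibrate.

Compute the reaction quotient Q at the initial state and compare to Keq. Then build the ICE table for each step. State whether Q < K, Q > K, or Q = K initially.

Q₀ = 0.02245; Q < K (proceeds forward)

Q₀ = 0.02245 vs Keq = 0.2147 ⇒ Q<K, forward
Step 1:
                  D         M
  init        2.117    0.1006
  Δ         -0.6825    0.3412
  eq          1.435    0.4418
  solve Keq expr → x = 0.3412; check Q = 0.2147
Then add 0.3641 M of D.
Step 2:
                  D         M
  init        1.799    0.4418
  Δ         -0.2058    0.1029
  eq          1.593    0.5447
  solve Keq expr → x = 0.1029; check Q = 0.2147
Then add 0.06308 M of M.
Step 3:
                  D         M
  init        1.593    0.6078
  Δ         0.05277  -0.02639
  eq          1.646    0.5814
  solve Keq expr → x = -0.02639; check Q = 0.2147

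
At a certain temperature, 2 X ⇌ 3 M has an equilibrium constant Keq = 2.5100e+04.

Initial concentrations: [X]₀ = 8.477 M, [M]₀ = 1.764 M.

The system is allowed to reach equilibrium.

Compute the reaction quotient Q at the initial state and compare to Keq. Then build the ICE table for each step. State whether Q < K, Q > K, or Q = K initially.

Q₀ = 0.07639 vs Keq = 2.5100e+04 ⇒ Q<K, forward
Step 1:
                   X          M
  Initial      8.477      1.764
  Change      -8.147      12.22
  Equil       0.3301      13.98
  solve Keq expr → x = 4.073; check Q = 2.5100e+04

Q₀ = 0.07639; Q < K (proceeds forward)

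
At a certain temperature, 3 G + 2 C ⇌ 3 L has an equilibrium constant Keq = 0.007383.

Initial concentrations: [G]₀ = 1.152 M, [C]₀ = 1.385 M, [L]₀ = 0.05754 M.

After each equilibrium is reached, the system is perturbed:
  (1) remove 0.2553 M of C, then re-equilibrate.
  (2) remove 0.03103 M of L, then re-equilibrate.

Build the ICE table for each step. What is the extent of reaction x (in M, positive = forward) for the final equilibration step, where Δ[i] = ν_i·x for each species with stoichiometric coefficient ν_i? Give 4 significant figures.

Q₀ = 6.4961e-05 vs Keq = 0.007383 ⇒ Q<K, forward
Step 1:
                   G          C          L
  I            1.152      1.385    0.05754
  C          -0.1676    -0.1118     0.1676
  E           0.9844      1.273     0.2252
  solve Keq expr → x = 0.05588; check Q = 0.007383
Then remove 0.2553 M of C.
Step 2:
                   G          C          L
  I           0.9844      1.018     0.2252
  C          0.02431    0.01621   -0.02431
  E            1.009      1.034     0.2009
  solve Keq expr → x = -0.008104; check Q = 0.007383
Then remove 0.03103 M of L.
Step 3:
                   G          C          L
  I            1.009      1.034     0.1698
  C         -0.02417   -0.01612    0.02417
  E           0.9845      1.018      0.194
  solve Keq expr → x = 0.008058; check Q = 0.007383

x = 0.008058 M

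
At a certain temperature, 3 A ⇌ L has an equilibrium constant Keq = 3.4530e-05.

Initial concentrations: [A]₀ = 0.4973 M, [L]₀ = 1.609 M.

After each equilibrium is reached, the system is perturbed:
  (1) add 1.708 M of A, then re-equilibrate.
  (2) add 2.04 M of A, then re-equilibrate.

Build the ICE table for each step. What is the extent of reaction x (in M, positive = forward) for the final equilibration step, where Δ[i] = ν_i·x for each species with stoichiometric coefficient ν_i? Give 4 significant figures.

Q₀ = 13.08 vs Keq = 3.4530e-05 ⇒ Q>K, reverse
Step 1:
                  A         L
  Initial    0.4973     1.609
  Change      4.812    -1.604
  Equil       5.309  0.005166
  solve Keq expr → x = -1.604; check Q = 3.4530e-05
Then add 1.708 M of A.
Step 2:
                  A         L
  Initial     7.017  0.005166
  Change   -0.01998  0.006661
  Equil       6.997   0.01183
  solve Keq expr → x = 0.006661; check Q = 3.4530e-05
Then add 2.04 M of A.
Step 3:
                  A         L
  Initial     9.037   0.01183
  Change   -0.03996   0.01332
  Equil       8.997   0.02515
  solve Keq expr → x = 0.01332; check Q = 3.4530e-05

x = 0.01332 M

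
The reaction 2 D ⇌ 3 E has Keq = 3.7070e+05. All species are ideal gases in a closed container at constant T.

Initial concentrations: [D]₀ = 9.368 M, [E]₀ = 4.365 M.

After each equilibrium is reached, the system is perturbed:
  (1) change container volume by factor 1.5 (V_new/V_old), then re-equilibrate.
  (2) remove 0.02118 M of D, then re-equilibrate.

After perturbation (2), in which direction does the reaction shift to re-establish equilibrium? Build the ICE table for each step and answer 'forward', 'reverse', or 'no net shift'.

Q₀ = 0.9477 vs Keq = 3.7070e+05 ⇒ Q<K, forward
Step 1:
                   D          E
  I            9.368      4.365
  C            -9.24      13.86
  E           0.1278      18.23
  solve Keq expr → x = 4.62; check Q = 3.7070e+05
Then change container volume by factor 1.5 (V_new/V_old).
Step 2:
                   D          E
  I          0.08519      12.15
  C         -0.01543    0.02315
  E          0.06976      12.17
  solve Keq expr → x = 0.007717; check Q = 3.7070e+05
Then remove 0.02118 M of D.
Step 3:
                   D          E
  I          0.04858      12.17
  C          0.02091   -0.03137
  E          0.06949      12.14
  solve Keq expr → x = -0.01046; check Q = 3.7070e+05

Direction: reverse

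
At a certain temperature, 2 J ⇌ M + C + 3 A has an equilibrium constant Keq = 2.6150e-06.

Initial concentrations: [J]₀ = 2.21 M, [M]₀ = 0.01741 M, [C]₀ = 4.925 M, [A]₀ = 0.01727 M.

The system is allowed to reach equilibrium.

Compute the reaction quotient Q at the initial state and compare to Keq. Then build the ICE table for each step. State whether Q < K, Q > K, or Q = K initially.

Q₀ = 9.0427e-08; Q < K (proceeds forward)

Q₀ = 9.0427e-08 vs Keq = 2.6150e-06 ⇒ Q<K, forward
Step 1:
                    J           M           C           A
  init           2.21     0.01741       4.925     0.01727
  Δ          -0.01888     0.00944     0.00944     0.02832
  eq            2.191     0.02685       4.934     0.04559
  solve Keq expr → x = 0.00944; check Q = 2.6150e-06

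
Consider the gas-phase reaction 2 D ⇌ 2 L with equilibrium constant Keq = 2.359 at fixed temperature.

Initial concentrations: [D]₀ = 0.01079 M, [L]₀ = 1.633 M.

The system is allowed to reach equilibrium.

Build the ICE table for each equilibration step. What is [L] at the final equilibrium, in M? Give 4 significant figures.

Q₀ = 2.2905e+04 vs Keq = 2.359 ⇒ Q>K, reverse
Step 1:
                  D         L
  I         0.01079     1.633
  C          0.6374   -0.6374
  E          0.6482    0.9956
  solve Keq expr → x = -0.3187; check Q = 2.359

[L]_eq = 0.9956 M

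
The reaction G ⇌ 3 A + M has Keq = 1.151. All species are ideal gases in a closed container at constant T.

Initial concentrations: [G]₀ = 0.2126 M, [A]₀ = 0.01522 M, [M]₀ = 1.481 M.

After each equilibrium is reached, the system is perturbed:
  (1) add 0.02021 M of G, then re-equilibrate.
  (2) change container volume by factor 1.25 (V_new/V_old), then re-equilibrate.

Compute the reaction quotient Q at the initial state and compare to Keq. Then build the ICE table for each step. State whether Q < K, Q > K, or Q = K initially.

Q₀ = 2.4560e-05; Q < K (proceeds forward)

Q₀ = 2.4560e-05 vs Keq = 1.151 ⇒ Q<K, forward
Step 1:
                    G           A           M
  Initial      0.2126     0.01522       1.481
  Change      -0.1266      0.3797      0.1266
  Equil       0.08603      0.3949       1.608
  solve Keq expr → x = 0.1266; check Q = 1.151
Then add 0.02021 M of G.
Step 2:
                    G           A           M
  Initial      0.1062      0.3949       1.608
  Change    -0.006477     0.01943    0.006477
  Equil       0.09976      0.4144       1.614
  solve Keq expr → x = 0.006477; check Q = 1.151
Then change container volume by factor 1.25 (V_new/V_old).
Step 3:
                    G           A           M
  Initial     0.07981      0.3315       1.291
  Change     -0.01669     0.05007     0.01669
  Equil       0.06312      0.3816       1.308
  solve Keq expr → x = 0.01669; check Q = 1.151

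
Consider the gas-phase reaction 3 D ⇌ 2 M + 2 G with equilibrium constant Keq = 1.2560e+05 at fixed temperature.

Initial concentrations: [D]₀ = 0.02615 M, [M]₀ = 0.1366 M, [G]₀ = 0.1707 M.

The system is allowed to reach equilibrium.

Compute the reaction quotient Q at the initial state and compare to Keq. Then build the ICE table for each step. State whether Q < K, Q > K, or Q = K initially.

Q₀ = 30.41; Q < K (proceeds forward)

Q₀ = 30.41 vs Keq = 1.2560e+05 ⇒ Q<K, forward
Step 1:
                    D           M           G
  init        0.02615      0.1366      0.1707
  Δ          -0.02428     0.01619     0.01619
  eq         0.001865      0.1528      0.1869
  solve Keq expr → x = 0.008095; check Q = 1.2560e+05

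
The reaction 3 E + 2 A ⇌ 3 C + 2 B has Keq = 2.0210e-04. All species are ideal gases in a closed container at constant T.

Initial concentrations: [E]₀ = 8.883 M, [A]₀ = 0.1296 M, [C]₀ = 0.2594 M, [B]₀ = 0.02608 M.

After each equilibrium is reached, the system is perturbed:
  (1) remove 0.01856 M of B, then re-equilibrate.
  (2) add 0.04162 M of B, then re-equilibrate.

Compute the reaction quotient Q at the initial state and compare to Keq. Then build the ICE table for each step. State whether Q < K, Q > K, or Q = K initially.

Q₀ = 1.0084e-06 vs Keq = 2.0210e-04 ⇒ Q<K, forward
Step 1:
                    E           A           C           B
  init          8.883      0.1296      0.2594     0.02608
  Δ           -0.1069    -0.07124      0.1069     0.07124
  eq            8.776     0.05836      0.3663     0.09732
  solve Keq expr → x = 0.03562; check Q = 2.0210e-04
Then remove 0.01856 M of B.
Step 2:
                    E           A           C           B
  init          8.776     0.05836      0.3663     0.07876
  Δ         -0.008667   -0.005778    0.008667    0.005778
  eq            8.767     0.05258      0.3749     0.08454
  solve Keq expr → x = 0.002889; check Q = 2.0210e-04
Then add 0.04162 M of B.
Step 3:
                    E           A           C           B
  init          8.767     0.05258      0.3749      0.1262
  Δ           0.01888     0.01258    -0.01888    -0.01258
  eq            8.786     0.06517       0.356      0.1136
  solve Keq expr → x = -0.006292; check Q = 2.0210e-04

Q₀ = 1.0084e-06; Q < K (proceeds forward)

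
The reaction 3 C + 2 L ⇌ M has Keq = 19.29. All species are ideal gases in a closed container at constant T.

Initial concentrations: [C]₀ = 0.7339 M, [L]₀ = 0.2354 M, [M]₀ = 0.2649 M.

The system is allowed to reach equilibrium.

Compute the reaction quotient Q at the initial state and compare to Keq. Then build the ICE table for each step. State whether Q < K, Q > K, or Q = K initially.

Q₀ = 12.09 vs Keq = 19.29 ⇒ Q<K, forward
Step 1:
                   C          L          M
  Initial     0.7339     0.2354     0.2649
  Change    -0.04077   -0.02718    0.01359
  Equil       0.6931     0.2082     0.2785
  solve Keq expr → x = 0.01359; check Q = 19.29

Q₀ = 12.09; Q < K (proceeds forward)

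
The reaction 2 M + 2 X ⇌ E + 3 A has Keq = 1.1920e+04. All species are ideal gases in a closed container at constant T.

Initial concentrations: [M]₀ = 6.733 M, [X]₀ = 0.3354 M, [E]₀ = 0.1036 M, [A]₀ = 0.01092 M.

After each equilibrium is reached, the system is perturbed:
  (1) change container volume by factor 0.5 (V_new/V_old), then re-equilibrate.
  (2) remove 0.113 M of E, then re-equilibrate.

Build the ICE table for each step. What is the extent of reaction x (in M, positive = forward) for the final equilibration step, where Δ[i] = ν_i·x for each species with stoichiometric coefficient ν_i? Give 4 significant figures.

Q₀ = 2.6454e-08 vs Keq = 1.1920e+04 ⇒ Q<K, forward
Step 1:
                    M           X           E           A
  init          6.733      0.3354      0.1036     0.01092
  Δ           -0.3351     -0.3351      0.1676      0.5027
  eq            6.398  2.7440e-04      0.2712      0.5136
  solve Keq expr → x = 0.1676; check Q = 1.1920e+04
Then change container volume by factor 0.5 (V_new/V_old).
Step 2:
                    M           X           E           A
  init           12.8  5.4881e-04      0.5423       1.027
  Δ                 0           0           0           0
  eq             12.8  5.4881e-04      0.5423       1.027
  solve Keq expr → x = 0; check Q = 1.1920e+04
Then remove 0.113 M of E.
Step 3:
                    M           X           E           A
  init           12.8  5.4881e-04      0.4293       1.027
  Δ       -6.0427e-05 -6.0427e-05  3.0214e-05  9.0641e-05
  eq             12.8  4.8838e-04      0.4294       1.027
  solve Keq expr → x = 3.0214e-05; check Q = 1.1920e+04

x = 3.0214e-05 M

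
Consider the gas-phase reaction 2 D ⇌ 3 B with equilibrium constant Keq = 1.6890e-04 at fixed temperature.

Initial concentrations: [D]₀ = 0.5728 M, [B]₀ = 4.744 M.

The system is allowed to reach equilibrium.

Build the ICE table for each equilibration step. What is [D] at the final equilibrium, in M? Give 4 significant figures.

[D]_eq = 3.648 M

Q₀ = 325.4 vs Keq = 1.6890e-04 ⇒ Q>K, reverse
Step 1:
                   D          B
  I           0.5728      4.744
  C            3.075     -4.613
  E            3.648      0.131
  solve Keq expr → x = -1.538; check Q = 1.6890e-04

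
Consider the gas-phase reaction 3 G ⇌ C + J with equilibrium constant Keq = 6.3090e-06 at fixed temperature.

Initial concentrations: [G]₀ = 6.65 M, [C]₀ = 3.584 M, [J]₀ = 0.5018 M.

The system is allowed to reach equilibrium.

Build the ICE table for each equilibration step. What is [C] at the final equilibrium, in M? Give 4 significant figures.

Q₀ = 0.006116 vs Keq = 6.3090e-06 ⇒ Q>K, reverse
Step 1:
                   G          C          J
  Initial       6.65      3.584     0.5018
  Change       1.502    -0.5007    -0.5007
  Equil        8.152      3.083   0.001109
  solve Keq expr → x = -0.5007; check Q = 6.3090e-06

[C]_eq = 3.083 M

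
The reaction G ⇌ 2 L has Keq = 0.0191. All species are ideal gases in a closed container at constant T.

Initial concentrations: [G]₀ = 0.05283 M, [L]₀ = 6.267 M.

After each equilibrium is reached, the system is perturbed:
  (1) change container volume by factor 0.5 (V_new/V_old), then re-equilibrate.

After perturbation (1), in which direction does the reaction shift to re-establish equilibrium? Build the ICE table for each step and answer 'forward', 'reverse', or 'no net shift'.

Direction: reverse

Q₀ = 743.4 vs Keq = 0.0191 ⇒ Q>K, reverse
Step 1:
                  G         L
  Initial   0.05283     6.267
  Change      3.013    -6.025
  Equil       3.065     0.242
  solve Keq expr → x = -3.013; check Q = 0.0191
Then change container volume by factor 0.5 (V_new/V_old).
Step 2:
                  G         L
  Initial     6.131    0.4839
  Change     0.0699   -0.1398
  Equil       6.201    0.3441
  solve Keq expr → x = -0.0699; check Q = 0.0191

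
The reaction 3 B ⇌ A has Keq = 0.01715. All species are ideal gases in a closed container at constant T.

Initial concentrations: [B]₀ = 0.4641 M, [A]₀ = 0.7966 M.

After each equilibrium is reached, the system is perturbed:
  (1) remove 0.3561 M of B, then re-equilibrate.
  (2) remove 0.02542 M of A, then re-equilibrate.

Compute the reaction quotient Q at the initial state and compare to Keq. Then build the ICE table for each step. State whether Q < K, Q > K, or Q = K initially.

Q₀ = 7.969; Q > K (proceeds reverse)

Q₀ = 7.969 vs Keq = 0.01715 ⇒ Q>K, reverse
Step 1:
                   B          A
  Initial     0.4641     0.7966
  Change       1.796    -0.5986
  Equil         2.26      0.198
  solve Keq expr → x = -0.5986; check Q = 0.01715
Then remove 0.3561 M of B.
Step 2:
                   B          A
  Initial      1.904      0.198
  Change      0.1489   -0.04962
  Equil        2.053     0.1483
  solve Keq expr → x = -0.04962; check Q = 0.01715
Then remove 0.02542 M of A.
Step 3:
                   B          A
  Initial      2.053     0.1229
  Change    -0.04662    0.01554
  Equil        2.006     0.1385
  solve Keq expr → x = 0.01554; check Q = 0.01715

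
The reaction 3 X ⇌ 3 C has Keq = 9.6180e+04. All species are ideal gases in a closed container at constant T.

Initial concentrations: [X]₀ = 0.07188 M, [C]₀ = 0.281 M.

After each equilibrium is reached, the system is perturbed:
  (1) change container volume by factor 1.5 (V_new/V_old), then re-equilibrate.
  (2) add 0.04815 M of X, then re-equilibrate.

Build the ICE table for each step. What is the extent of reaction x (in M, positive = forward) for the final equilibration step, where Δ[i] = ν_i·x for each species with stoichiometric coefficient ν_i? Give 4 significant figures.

Q₀ = 59.74 vs Keq = 9.6180e+04 ⇒ Q<K, forward
Step 1:
                  X         C
  I         0.07188     0.281
  C        -0.06434   0.06434
  E        0.007537    0.3453
  solve Keq expr → x = 0.02145; check Q = 9.6180e+04
Then change container volume by factor 1.5 (V_new/V_old).
Step 2:
                  X         C
  I        0.005025    0.2302
  C               0         0
  E        0.005025    0.2302
  solve Keq expr → x = 0; check Q = 9.6180e+04
Then add 0.04815 M of X.
Step 3:
                  X         C
  I         0.05317    0.2302
  C        -0.04712   0.04712
  E        0.006053    0.2773
  solve Keq expr → x = 0.01571; check Q = 9.6180e+04

x = 0.01571 M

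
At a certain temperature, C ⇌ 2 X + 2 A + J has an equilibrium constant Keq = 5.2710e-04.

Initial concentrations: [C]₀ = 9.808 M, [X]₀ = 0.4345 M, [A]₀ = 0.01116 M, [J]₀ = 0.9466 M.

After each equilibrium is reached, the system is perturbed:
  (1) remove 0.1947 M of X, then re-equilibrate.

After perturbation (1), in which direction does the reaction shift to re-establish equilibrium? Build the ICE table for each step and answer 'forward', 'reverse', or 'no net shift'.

Direction: forward

Q₀ = 2.2693e-06 vs Keq = 5.2710e-04 ⇒ Q<K, forward
Step 1:
                  C         X         A         J
  Initial     9.808    0.4345   0.01116    0.9466
  Change   -0.05909    0.1182    0.1182   0.05909
  Equil       9.749    0.5527    0.1293     1.006
  solve Keq expr → x = 0.05909; check Q = 5.2710e-04
Then remove 0.1947 M of X.
Step 2:
                  C         X         A         J
  Initial     9.749     0.358    0.1293     1.006
  Change    -0.0228    0.0456    0.0456    0.0228
  Equil       9.726    0.4036    0.1749     1.028
  solve Keq expr → x = 0.0228; check Q = 5.2710e-04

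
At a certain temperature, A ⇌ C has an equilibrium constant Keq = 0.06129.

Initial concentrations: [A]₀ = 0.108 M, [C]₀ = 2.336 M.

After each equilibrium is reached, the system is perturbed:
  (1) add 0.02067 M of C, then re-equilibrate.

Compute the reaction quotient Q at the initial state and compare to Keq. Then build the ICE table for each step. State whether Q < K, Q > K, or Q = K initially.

Q₀ = 21.63 vs Keq = 0.06129 ⇒ Q>K, reverse
Step 1:
                  A         C
  init        0.108     2.336
  Δ           2.195    -2.195
  eq          2.303    0.1411
  solve Keq expr → x = -2.195; check Q = 0.06129
Then add 0.02067 M of C.
Step 2:
                  A         C
  init        2.303    0.1618
  Δ         0.01948  -0.01948
  eq          2.322    0.1423
  solve Keq expr → x = -0.01948; check Q = 0.06129

Q₀ = 21.63; Q > K (proceeds reverse)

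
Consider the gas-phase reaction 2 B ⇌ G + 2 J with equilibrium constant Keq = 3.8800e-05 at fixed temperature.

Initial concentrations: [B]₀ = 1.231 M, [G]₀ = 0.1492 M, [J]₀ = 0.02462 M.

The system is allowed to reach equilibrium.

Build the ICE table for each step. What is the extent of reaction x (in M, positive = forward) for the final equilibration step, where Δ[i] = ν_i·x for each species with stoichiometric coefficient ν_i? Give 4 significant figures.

Q₀ = 5.9680e-05 vs Keq = 3.8800e-05 ⇒ Q>K, reverse
Step 1:
                   B          G          J
  Initial      1.231     0.1492    0.02462
  Change    0.004542  -0.002271  -0.004542
  Equil        1.236     0.1469    0.02008
  solve Keq expr → x = -0.002271; check Q = 3.8800e-05

x = -0.002271 M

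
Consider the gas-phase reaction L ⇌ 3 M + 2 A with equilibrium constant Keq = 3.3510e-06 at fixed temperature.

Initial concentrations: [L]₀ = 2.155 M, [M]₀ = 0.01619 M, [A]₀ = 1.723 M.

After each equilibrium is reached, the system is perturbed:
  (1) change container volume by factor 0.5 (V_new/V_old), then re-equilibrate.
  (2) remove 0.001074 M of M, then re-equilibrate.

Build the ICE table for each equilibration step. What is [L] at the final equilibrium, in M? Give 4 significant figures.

[L]_eq = 4.317 M

Q₀ = 5.8461e-06 vs Keq = 3.3510e-06 ⇒ Q>K, reverse
Step 1:
                   L          M          A
  init         2.155    0.01619      1.723
  Δ       9.0994e-04   -0.00273   -0.00182
  eq           2.156    0.01346      1.721
  solve Keq expr → x = -9.0994e-04; check Q = 3.3510e-06
Then change container volume by factor 0.5 (V_new/V_old).
Step 2:
                   L          M          A
  init         4.312    0.02692      3.442
  Δ         0.005403   -0.01621   -0.01081
  eq           4.317    0.01071      3.432
  solve Keq expr → x = -0.005403; check Q = 3.3510e-06
Then remove 0.001074 M of M.
Step 3:
                   L          M          A
  init         4.317   0.009636      3.432
  Δ       -3.5741e-04   0.001072 7.1481e-04
  eq           4.317    0.01071      3.432
  solve Keq expr → x = 3.5741e-04; check Q = 3.3510e-06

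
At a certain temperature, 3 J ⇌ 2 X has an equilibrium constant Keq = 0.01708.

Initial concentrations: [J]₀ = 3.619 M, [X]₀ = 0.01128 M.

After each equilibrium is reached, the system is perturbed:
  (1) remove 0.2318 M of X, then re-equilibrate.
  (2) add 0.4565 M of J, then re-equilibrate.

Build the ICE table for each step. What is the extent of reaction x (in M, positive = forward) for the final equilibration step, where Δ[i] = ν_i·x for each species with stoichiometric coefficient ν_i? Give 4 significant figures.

Q₀ = 2.6844e-06 vs Keq = 0.01708 ⇒ Q<K, forward
Step 1:
                   J          X
  Initial      3.619    0.01128
  Change     -0.8744      0.583
  Equil        2.745     0.5942
  solve Keq expr → x = 0.2915; check Q = 0.01708
Then remove 0.2318 M of X.
Step 2:
                   J          X
  Initial      2.745     0.3624
  Change     -0.2355      0.157
  Equil        2.509     0.5194
  solve Keq expr → x = 0.07849; check Q = 0.01708
Then add 0.4565 M of J.
Step 3:
                   J          X
  Initial      2.966     0.5194
  Change      -0.148    0.09868
  Equil        2.818     0.6181
  solve Keq expr → x = 0.04934; check Q = 0.01708

x = 0.04934 M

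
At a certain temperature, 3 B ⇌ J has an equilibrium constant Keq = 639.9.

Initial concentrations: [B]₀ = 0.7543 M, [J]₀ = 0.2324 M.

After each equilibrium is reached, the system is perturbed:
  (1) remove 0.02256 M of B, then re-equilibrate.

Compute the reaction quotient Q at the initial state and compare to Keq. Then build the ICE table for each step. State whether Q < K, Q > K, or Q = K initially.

Q₀ = 0.5415; Q < K (proceeds forward)

Q₀ = 0.5415 vs Keq = 639.9 ⇒ Q<K, forward
Step 1:
                   B          J
  Initial     0.7543     0.2324
  Change     -0.6651     0.2217
  Equil       0.0892     0.4541
  solve Keq expr → x = 0.2217; check Q = 639.9
Then remove 0.02256 M of B.
Step 2:
                   B          J
  Initial    0.06664     0.4541
  Change     0.02208  -0.007359
  Equil      0.08871     0.4467
  solve Keq expr → x = -0.007359; check Q = 639.9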